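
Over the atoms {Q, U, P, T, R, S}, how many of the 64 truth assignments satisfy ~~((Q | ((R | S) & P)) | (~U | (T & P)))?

55

Initial set: {~~((Q | ((R | S) & P)) | (~U | (T & P)))}.
~~((Q | ((R | S) & P)) | (~U | (T & P))): drop double negation, giving ((Q | ((R | S) & P)) | (~U | (T & P))).
((Q | ((R | S) & P)) | (~U | (T & P))): β-rule — branch into (Q | ((R | S) & P))  //  (~U | (T & P)).
  branch 1 (add (Q | ((R | S) & P))):
    (Q | ((R | S) & P)): β-rule — branch into Q  //  ((R | S) & P).
      branch 1.1 (add Q):
        ○ open, literals {Q=T}.
      branch 1.2 (add ((R | S) & P)):
        ((R | S) & P): α-rule — add (R | S), P.
        (R | S): β-rule — branch into R  //  S.
          branch 1.2.1 (add R):
            ○ open, literals {P=T, R=T}.
          branch 1.2.2 (add S):
            ○ open, literals {P=T, S=T}.
  branch 2 (add (~U | (T & P))):
    (~U | (T & P)): β-rule — branch into ~U  //  (T & P).
      branch 2.1 (add ~U):
        ○ open, literals {U=F}.
      branch 2.2 (add (T & P)):
        (T & P): α-rule — add T, P.
        ○ open, literals {P=T, T=T}.
0 branches closed, 5 open.
Each open branch fixes some atoms; the unmentioned ones are free. Counting distinct full assignments: branch {Q=T} (U, P, T, R, S) contributes 32 new; branch {P=T, R=T} (Q, U, T, S) contributes 8 new; branch {P=T, S=T} (Q, U, T, R) contributes 4 new; branch {U=F} (Q, P, T, R, S) contributes 10 new; branch {P=T, T=T} (Q, U, R, S) contributes 1 new. Total: 55.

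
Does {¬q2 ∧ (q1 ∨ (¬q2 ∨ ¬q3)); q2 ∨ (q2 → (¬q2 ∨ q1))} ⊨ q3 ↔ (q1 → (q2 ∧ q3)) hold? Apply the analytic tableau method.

No

Initial set: {(¬q2 ∧ (q1 ∨ (¬q2 ∨ ¬q3))); (q2 ∨ (q2 → (¬q2 ∨ q1))); ¬(q3 ↔ (q1 → (q2 ∧ q3)))}.
(¬q2 ∧ (q1 ∨ (¬q2 ∨ ¬q3))): α-rule — add ¬q2, (q1 ∨ (¬q2 ∨ ¬q3)).
(q2 ∨ (q2 → (¬q2 ∨ q1))): β-rule — branch into q2  //  (q2 → (¬q2 ∨ q1)).
  branch 1 (add q2):
    × closes — contains both q2 and ¬q2.
  branch 2 (add (q2 → (¬q2 ∨ q1))):
    ¬(q3 ↔ (q1 → (q2 ∧ q3))): β-rule — branch into q3, ¬(q1 → (q2 ∧ q3))  //  ¬q3, (q1 → (q2 ∧ q3)).
      branch 2.1 (add q3, ¬(q1 → (q2 ∧ q3))):
        ¬(q1 → (q2 ∧ q3)): α-rule — add q1, ¬(q2 ∧ q3).
        (q1 ∨ (¬q2 ∨ ¬q3)): β-rule — branch into q1  //  (¬q2 ∨ ¬q3).
          branch 2.1.1 (add q1):
            (q2 → (¬q2 ∨ q1)): β-rule — branch into ¬q2  //  (¬q2 ∨ q1).
              branch 2.1.1.1 (add ¬q2):
                ¬(q2 ∧ q3): β-rule — branch into ¬q2  //  ¬q3.
                  branch 2.1.1.1.1 (add ¬q2):
                    ○ open, literals {q1=1, q2=0, q3=1}.
                  branch 2.1.1.1.2 (add ¬q3):
                    × closes — contains both q3 and ¬q3.
              branch 2.1.1.2 (add (¬q2 ∨ q1)):
                ¬(q2 ∧ q3): β-rule — branch into ¬q2  //  ¬q3.
                  branch 2.1.1.2.1 (add ¬q2):
                    (¬q2 ∨ q1): β-rule — branch into ¬q2  //  q1.
                      branch 2.1.1.2.1.1 (add ¬q2):
                        ○ open, literals {q1=1, q2=0, q3=1}.
                      branch 2.1.1.2.1.2 (add q1):
                        ○ open, literals {q1=1, q2=0, q3=1}.
                  branch 2.1.1.2.2 (add ¬q3):
                    × closes — contains both q3 and ¬q3.
          branch 2.1.2 (add (¬q2 ∨ ¬q3)):
            (q2 → (¬q2 ∨ q1)): β-rule — branch into ¬q2  //  (¬q2 ∨ q1).
              branch 2.1.2.1 (add ¬q2):
                ¬(q2 ∧ q3): β-rule — branch into ¬q2  //  ¬q3.
                  branch 2.1.2.1.1 (add ¬q2):
                    (¬q2 ∨ ¬q3): β-rule — branch into ¬q2  //  ¬q3.
                      branch 2.1.2.1.1.1 (add ¬q2):
                        ○ open, literals {q1=1, q2=0, q3=1}.
                      branch 2.1.2.1.1.2 (add ¬q3):
                        × closes — contains both q3 and ¬q3.
                  branch 2.1.2.1.2 (add ¬q3):
                    × closes — contains both q3 and ¬q3.
              branch 2.1.2.2 (add (¬q2 ∨ q1)):
                ¬(q2 ∧ q3): β-rule — branch into ¬q2  //  ¬q3.
                  branch 2.1.2.2.1 (add ¬q2):
                    (¬q2 ∨ ¬q3): β-rule — branch into ¬q2  //  ¬q3.
                      branch 2.1.2.2.1.1 (add ¬q2):
                        (¬q2 ∨ q1): β-rule — branch into ¬q2  //  q1.
                          branch 2.1.2.2.1.1.1 (add ¬q2):
                            ○ open, literals {q1=1, q2=0, q3=1}.
                          branch 2.1.2.2.1.1.2 (add q1):
                            ○ open, literals {q1=1, q2=0, q3=1}.
                      branch 2.1.2.2.1.2 (add ¬q3):
                        × closes — contains both q3 and ¬q3.
                  branch 2.1.2.2.2 (add ¬q3):
                    × closes — contains both q3 and ¬q3.
      branch 2.2 (add ¬q3, (q1 → (q2 ∧ q3))):
        (q1 ∨ (¬q2 ∨ ¬q3)): β-rule — branch into q1  //  (¬q2 ∨ ¬q3).
          branch 2.2.1 (add q1):
            (q2 → (¬q2 ∨ q1)): β-rule — branch into ¬q2  //  (¬q2 ∨ q1).
              branch 2.2.1.1 (add ¬q2):
                (q1 → (q2 ∧ q3)): β-rule — branch into ¬q1  //  (q2 ∧ q3).
                  branch 2.2.1.1.1 (add ¬q1):
                    × closes — contains both q1 and ¬q1.
                  branch 2.2.1.1.2 (add (q2 ∧ q3)):
                    (q2 ∧ q3): α-rule — add q2, q3.
                    × closes — contains both q2 and ¬q2.
              branch 2.2.1.2 (add (¬q2 ∨ q1)):
                (q1 → (q2 ∧ q3)): β-rule — branch into ¬q1  //  (q2 ∧ q3).
                  branch 2.2.1.2.1 (add ¬q1):
                    × closes — contains both q1 and ¬q1.
                  branch 2.2.1.2.2 (add (q2 ∧ q3)):
                    (q2 ∧ q3): α-rule — add q2, q3.
                    × closes — contains both q2 and ¬q2.
          branch 2.2.2 (add (¬q2 ∨ ¬q3)):
            (q2 → (¬q2 ∨ q1)): β-rule — branch into ¬q2  //  (¬q2 ∨ q1).
              branch 2.2.2.1 (add ¬q2):
                (q1 → (q2 ∧ q3)): β-rule — branch into ¬q1  //  (q2 ∧ q3).
                  branch 2.2.2.1.1 (add ¬q1):
                    (¬q2 ∨ ¬q3): β-rule — branch into ¬q2  //  ¬q3.
                      branch 2.2.2.1.1.1 (add ¬q2):
                        ○ open, literals {q1=0, q2=0, q3=0}.
                      branch 2.2.2.1.1.2 (add ¬q3):
                        ○ open, literals {q1=0, q2=0, q3=0}.
                  branch 2.2.2.1.2 (add (q2 ∧ q3)):
                    (q2 ∧ q3): α-rule — add q2, q3.
                    × closes — contains both q2 and ¬q2.
              branch 2.2.2.2 (add (¬q2 ∨ q1)):
                (q1 → (q2 ∧ q3)): β-rule — branch into ¬q1  //  (q2 ∧ q3).
                  branch 2.2.2.2.1 (add ¬q1):
                    (¬q2 ∨ ¬q3): β-rule — branch into ¬q2  //  ¬q3.
                      branch 2.2.2.2.1.1 (add ¬q2):
                        (¬q2 ∨ q1): β-rule — branch into ¬q2  //  q1.
                          branch 2.2.2.2.1.1.1 (add ¬q2):
                            ○ open, literals {q1=0, q2=0, q3=0}.
                          branch 2.2.2.2.1.1.2 (add q1):
                            × closes — contains both q1 and ¬q1.
                      branch 2.2.2.2.1.2 (add ¬q3):
                        (¬q2 ∨ q1): β-rule — branch into ¬q2  //  q1.
                          branch 2.2.2.2.1.2.1 (add ¬q2):
                            ○ open, literals {q1=0, q2=0, q3=0}.
                          branch 2.2.2.2.1.2.2 (add q1):
                            × closes — contains both q1 and ¬q1.
                  branch 2.2.2.2.2 (add (q2 ∧ q3)):
                    (q2 ∧ q3): α-rule — add q2, q3.
                    × closes — contains both q2 and ¬q2.
15 branches closed, 10 open.
An open branch gives a countermodel: q1=1, q2=0, q3=1 (unmentioned atoms arbitrary); the premises hold there but the conclusion fails.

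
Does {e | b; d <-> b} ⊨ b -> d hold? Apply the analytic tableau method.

Yes

Initial set: {T (e | b); T (d <-> b); F (b -> d)}.
F (b -> d): α-rule — add T b, F d.
T (e | b): β-rule — branch into T e  //  T b.
  branch 1 (add T e):
    T (d <-> b): β-rule — branch into T d, T b  //  F d, F b.
      branch 1.1 (add T d, T b):
        × closes — contains both d and ~d.
      branch 1.2 (add F d, F b):
        × closes — contains both b and ~b.
  branch 2 (add T b):
    T (d <-> b): β-rule — branch into T d, T b  //  F d, F b.
      branch 2.1 (add T d, T b):
        × closes — contains both d and ~d.
      branch 2.2 (add F d, F b):
        × closes — contains both b and ~b.
All 4 branches close.
Every branch closed, so the premises entail the conclusion.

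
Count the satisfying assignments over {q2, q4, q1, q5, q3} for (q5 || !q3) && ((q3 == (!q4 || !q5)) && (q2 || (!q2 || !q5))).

8

Initial set: {((q5 || !q3) && ((q3 == (!q4 || !q5)) && (q2 || (!q2 || !q5))))}.
((q5 || !q3) && ((q3 == (!q4 || !q5)) && (q2 || (!q2 || !q5)))): α-rule — add (q5 || !q3), ((q3 == (!q4 || !q5)) && (q2 || (!q2 || !q5))).
((q3 == (!q4 || !q5)) && (q2 || (!q2 || !q5))): α-rule — add (q3 == (!q4 || !q5)), (q2 || (!q2 || !q5)).
(q5 || !q3): β-rule — branch into q5  //  !q3.
  branch 1 (add q5):
    (q3 == (!q4 || !q5)): β-rule — branch into q3, (!q4 || !q5)  //  !q3, !(!q4 || !q5).
      branch 1.1 (add q3, (!q4 || !q5)):
        (q2 || (!q2 || !q5)): β-rule — branch into q2  //  (!q2 || !q5).
          branch 1.1.1 (add q2):
            (!q4 || !q5): β-rule — branch into !q4  //  !q5.
              branch 1.1.1.1 (add !q4):
                ○ open, literals {q2=1, q3=1, q4=0, q5=1}.
              branch 1.1.1.2 (add !q5):
                × closes — contains both q5 and !q5.
          branch 1.1.2 (add (!q2 || !q5)):
            (!q4 || !q5): β-rule — branch into !q4  //  !q5.
              branch 1.1.2.1 (add !q4):
                (!q2 || !q5): β-rule — branch into !q2  //  !q5.
                  branch 1.1.2.1.1 (add !q2):
                    ○ open, literals {q2=0, q3=1, q4=0, q5=1}.
                  branch 1.1.2.1.2 (add !q5):
                    × closes — contains both q5 and !q5.
              branch 1.1.2.2 (add !q5):
                × closes — contains both q5 and !q5.
      branch 1.2 (add !q3, !(!q4 || !q5)):
        !(!q4 || !q5): α-rule — add !!q4, !!q5.
        (q2 || (!q2 || !q5)): β-rule — branch into q2  //  (!q2 || !q5).
          branch 1.2.1 (add q2):
            ○ open, literals {q2=1, q3=0, q4=1, q5=1}.
          branch 1.2.2 (add (!q2 || !q5)):
            (!q2 || !q5): β-rule — branch into !q2  //  !q5.
              branch 1.2.2.1 (add !q2):
                ○ open, literals {q2=0, q3=0, q4=1, q5=1}.
              branch 1.2.2.2 (add !q5):
                × closes — contains both q5 and !q5.
  branch 2 (add !q3):
    (q3 == (!q4 || !q5)): β-rule — branch into q3, (!q4 || !q5)  //  !q3, !(!q4 || !q5).
      branch 2.1 (add q3, (!q4 || !q5)):
        × closes — contains both q3 and !q3.
      branch 2.2 (add !q3, !(!q4 || !q5)):
        !(!q4 || !q5): α-rule — add !!q4, !!q5.
        (q2 || (!q2 || !q5)): β-rule — branch into q2  //  (!q2 || !q5).
          branch 2.2.1 (add q2):
            ○ open, literals {q2=1, q3=0, q4=1, q5=1}.
          branch 2.2.2 (add (!q2 || !q5)):
            (!q2 || !q5): β-rule — branch into !q2  //  !q5.
              branch 2.2.2.1 (add !q2):
                ○ open, literals {q2=0, q3=0, q4=1, q5=1}.
              branch 2.2.2.2 (add !q5):
                × closes — contains both q5 and !q5.
6 branches closed, 6 open.
Each open branch fixes some atoms; the unmentioned ones are free. Counting distinct full assignments: branch {q2=1, q3=1, q4=0, q5=1} (q1) contributes 2 new; branch {q2=0, q3=1, q4=0, q5=1} (q1) contributes 2 new; branch {q2=1, q3=0, q4=1, q5=1} (q1) contributes 2 new; branch {q2=0, q3=0, q4=1, q5=1} (q1) contributes 2 new; branch {q2=1, q3=0, q4=1, q5=1} (q1) contributes 0 new; branch {q2=0, q3=0, q4=1, q5=1} (q1) contributes 0 new. Total: 8.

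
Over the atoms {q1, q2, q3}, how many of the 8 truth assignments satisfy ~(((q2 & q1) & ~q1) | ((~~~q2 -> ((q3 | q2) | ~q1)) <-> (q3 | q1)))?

Initial set: {~(((q2 & q1) & ~q1) | ((~~~q2 -> ((q3 | q2) | ~q1)) <-> (q3 | q1)))}.
~(((q2 & q1) & ~q1) | ((~~~q2 -> ((q3 | q2) | ~q1)) <-> (q3 | q1))): α-rule — add ~((q2 & q1) & ~q1), ~((~~~q2 -> ((q3 | q2) | ~q1)) <-> (q3 | q1)).
~((q2 & q1) & ~q1): β-rule — branch into ~(q2 & q1)  //  ~~q1.
  branch 1 (add ~(q2 & q1)):
    ~((~~~q2 -> ((q3 | q2) | ~q1)) <-> (q3 | q1)): β-rule — branch into (~~~q2 -> ((q3 | q2) | ~q1)), ~(q3 | q1)  //  ~(~~~q2 -> ((q3 | q2) | ~q1)), (q3 | q1).
      branch 1.1 (add (~~~q2 -> ((q3 | q2) | ~q1)), ~(q3 | q1)):
        ~(q3 | q1): α-rule — add ~q3, ~q1.
        ~(q2 & q1): β-rule — branch into ~q2  //  ~q1.
          branch 1.1.1 (add ~q2):
            (~~~q2 -> ((q3 | q2) | ~q1)): β-rule — branch into ~~~~q2  //  ((q3 | q2) | ~q1).
              branch 1.1.1.1 (add ~~~~q2):
                ~~~~q2: drop double negation, giving ~~q2.
                × closes — contains both q2 and ~q2.
              branch 1.1.1.2 (add ((q3 | q2) | ~q1)):
                ((q3 | q2) | ~q1): β-rule — branch into (q3 | q2)  //  ~q1.
                  branch 1.1.1.2.1 (add (q3 | q2)):
                    (q3 | q2): β-rule — branch into q3  //  q2.
                      branch 1.1.1.2.1.1 (add q3):
                        × closes — contains both q3 and ~q3.
                      branch 1.1.1.2.1.2 (add q2):
                        × closes — contains both q2 and ~q2.
                  branch 1.1.1.2.2 (add ~q1):
                    ○ open, literals {q1=false, q2=false, q3=false}.
          branch 1.1.2 (add ~q1):
            (~~~q2 -> ((q3 | q2) | ~q1)): β-rule — branch into ~~~~q2  //  ((q3 | q2) | ~q1).
              branch 1.1.2.1 (add ~~~~q2):
                ~~~~q2: drop double negation, giving ~~q2.
                ○ open, literals {q1=false, q2=true, q3=false}.
              branch 1.1.2.2 (add ((q3 | q2) | ~q1)):
                ((q3 | q2) | ~q1): β-rule — branch into (q3 | q2)  //  ~q1.
                  branch 1.1.2.2.1 (add (q3 | q2)):
                    (q3 | q2): β-rule — branch into q3  //  q2.
                      branch 1.1.2.2.1.1 (add q3):
                        × closes — contains both q3 and ~q3.
                      branch 1.1.2.2.1.2 (add q2):
                        ○ open, literals {q1=false, q2=true, q3=false}.
                  branch 1.1.2.2.2 (add ~q1):
                    ○ open, literals {q1=false, q3=false}.
      branch 1.2 (add ~(~~~q2 -> ((q3 | q2) | ~q1)), (q3 | q1)):
        ~(~~~q2 -> ((q3 | q2) | ~q1)): α-rule — add ~~~q2, ~((q3 | q2) | ~q1).
        ~~~q2: drop double negation, giving ~q2.
        ~((q3 | q2) | ~q1): α-rule — add ~(q3 | q2), ~~q1.
        ~(q3 | q2): α-rule — add ~q3, ~q2.
        ~(q2 & q1): β-rule — branch into ~q2  //  ~q1.
          branch 1.2.1 (add ~q2):
            (q3 | q1): β-rule — branch into q3  //  q1.
              branch 1.2.1.1 (add q3):
                × closes — contains both q3 and ~q3.
              branch 1.2.1.2 (add q1):
                ○ open, literals {q1=true, q2=false, q3=false}.
          branch 1.2.2 (add ~q1):
            × closes — contains both q1 and ~q1.
  branch 2 (add ~~q1):
    ~((~~~q2 -> ((q3 | q2) | ~q1)) <-> (q3 | q1)): β-rule — branch into (~~~q2 -> ((q3 | q2) | ~q1)), ~(q3 | q1)  //  ~(~~~q2 -> ((q3 | q2) | ~q1)), (q3 | q1).
      branch 2.1 (add (~~~q2 -> ((q3 | q2) | ~q1)), ~(q3 | q1)):
        ~(q3 | q1): α-rule — add ~q3, ~q1.
        × closes — contains both q1 and ~q1.
      branch 2.2 (add ~(~~~q2 -> ((q3 | q2) | ~q1)), (q3 | q1)):
        ~(~~~q2 -> ((q3 | q2) | ~q1)): α-rule — add ~~~q2, ~((q3 | q2) | ~q1).
        ~~~q2: drop double negation, giving ~q2.
        ~((q3 | q2) | ~q1): α-rule — add ~(q3 | q2), ~~q1.
        ~(q3 | q2): α-rule — add ~q3, ~q2.
        (q3 | q1): β-rule — branch into q3  //  q1.
          branch 2.2.1 (add q3):
            × closes — contains both q3 and ~q3.
          branch 2.2.2 (add q1):
            ○ open, literals {q1=true, q2=false, q3=false}.
8 branches closed, 6 open.
Each open branch fixes some atoms; the unmentioned ones are free. Counting distinct full assignments: branch {q1=false, q2=false, q3=false} (none free) contributes 1 new; branch {q1=false, q2=true, q3=false} (none free) contributes 1 new; branch {q1=false, q2=true, q3=false} (none free) contributes 0 new; branch {q1=false, q3=false} (q2) contributes 0 new; branch {q1=true, q2=false, q3=false} (none free) contributes 1 new; branch {q1=true, q2=false, q3=false} (none free) contributes 0 new. Total: 3.

3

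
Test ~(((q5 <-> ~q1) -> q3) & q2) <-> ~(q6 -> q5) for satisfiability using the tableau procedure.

Satisfiable

Initial set: {(~(((q5 <-> ~q1) -> q3) & q2) <-> ~(q6 -> q5))}.
(~(((q5 <-> ~q1) -> q3) & q2) <-> ~(q6 -> q5)): β-rule — branch into ~(((q5 <-> ~q1) -> q3) & q2), ~(q6 -> q5)  //  ~~(((q5 <-> ~q1) -> q3) & q2), ~~(q6 -> q5).
  branch 1 (add ~(((q5 <-> ~q1) -> q3) & q2), ~(q6 -> q5)):
    ~(q6 -> q5): α-rule — add q6, ~q5.
    ~(((q5 <-> ~q1) -> q3) & q2): β-rule — branch into ~((q5 <-> ~q1) -> q3)  //  ~q2.
      branch 1.1 (add ~((q5 <-> ~q1) -> q3)):
        ~((q5 <-> ~q1) -> q3): α-rule — add (q5 <-> ~q1), ~q3.
        (q5 <-> ~q1): β-rule — branch into q5, ~q1  //  ~q5, ~~q1.
          branch 1.1.1 (add q5, ~q1):
            × closes — contains both q5 and ~q5.
          branch 1.1.2 (add ~q5, ~~q1):
            ○ open, literals {q1=1, q3=0, q5=0, q6=1}.
      branch 1.2 (add ~q2):
        ○ open, literals {q2=0, q5=0, q6=1}.
  branch 2 (add ~~(((q5 <-> ~q1) -> q3) & q2), ~~(q6 -> q5)):
    ~~(((q5 <-> ~q1) -> q3) & q2): α-rule — add ((q5 <-> ~q1) -> q3), q2.
    ~~(q6 -> q5): β-rule — branch into ~q6  //  q5.
      branch 2.1 (add ~q6):
        ((q5 <-> ~q1) -> q3): β-rule — branch into ~(q5 <-> ~q1)  //  q3.
          branch 2.1.1 (add ~(q5 <-> ~q1)):
            ~(q5 <-> ~q1): β-rule — branch into q5, ~~q1  //  ~q5, ~q1.
              branch 2.1.1.1 (add q5, ~~q1):
                ○ open, literals {q1=1, q2=1, q5=1, q6=0}.
              branch 2.1.1.2 (add ~q5, ~q1):
                ○ open, literals {q1=0, q2=1, q5=0, q6=0}.
          branch 2.1.2 (add q3):
            ○ open, literals {q2=1, q3=1, q6=0}.
      branch 2.2 (add q5):
        ((q5 <-> ~q1) -> q3): β-rule — branch into ~(q5 <-> ~q1)  //  q3.
          branch 2.2.1 (add ~(q5 <-> ~q1)):
            ~(q5 <-> ~q1): β-rule — branch into q5, ~~q1  //  ~q5, ~q1.
              branch 2.2.1.1 (add q5, ~~q1):
                ○ open, literals {q1=1, q2=1, q5=1}.
              branch 2.2.1.2 (add ~q5, ~q1):
                × closes — contains both q5 and ~q5.
          branch 2.2.2 (add q3):
            ○ open, literals {q2=1, q3=1, q5=1}.
2 branches closed, 7 open.
An open branch gives a satisfying assignment: q1=1, q3=0, q5=0, q6=1.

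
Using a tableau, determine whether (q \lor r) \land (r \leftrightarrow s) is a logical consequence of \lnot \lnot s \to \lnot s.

No

Initial set: {(\lnot \lnot s \to \lnot s); \lnot ((q \lor r) \land (r \leftrightarrow s))}.
(\lnot \lnot s \to \lnot s): β-rule — branch into \lnot \lnot \lnot s  //  \lnot s.
  branch 1 (add \lnot \lnot \lnot s):
    \lnot \lnot \lnot s: drop double negation, giving \lnot s.
    \lnot ((q \lor r) \land (r \leftrightarrow s)): β-rule — branch into \lnot (q \lor r)  //  \lnot (r \leftrightarrow s).
      branch 1.1 (add \lnot (q \lor r)):
        \lnot (q \lor r): α-rule — add \lnot q, \lnot r.
        ○ open, literals {q=false, r=false, s=false}.
      branch 1.2 (add \lnot (r \leftrightarrow s)):
        \lnot (r \leftrightarrow s): β-rule — branch into r, \lnot s  //  \lnot r, s.
          branch 1.2.1 (add r, \lnot s):
            ○ open, literals {r=true, s=false}.
          branch 1.2.2 (add \lnot r, s):
            × closes — contains both s and \lnot s.
  branch 2 (add \lnot s):
    \lnot ((q \lor r) \land (r \leftrightarrow s)): β-rule — branch into \lnot (q \lor r)  //  \lnot (r \leftrightarrow s).
      branch 2.1 (add \lnot (q \lor r)):
        \lnot (q \lor r): α-rule — add \lnot q, \lnot r.
        ○ open, literals {q=false, r=false, s=false}.
      branch 2.2 (add \lnot (r \leftrightarrow s)):
        \lnot (r \leftrightarrow s): β-rule — branch into r, \lnot s  //  \lnot r, s.
          branch 2.2.1 (add r, \lnot s):
            ○ open, literals {r=true, s=false}.
          branch 2.2.2 (add \lnot r, s):
            × closes — contains both s and \lnot s.
2 branches closed, 4 open.
An open branch gives a countermodel: q=false, r=false, s=false (unmentioned atoms arbitrary); the premises hold there but the conclusion fails.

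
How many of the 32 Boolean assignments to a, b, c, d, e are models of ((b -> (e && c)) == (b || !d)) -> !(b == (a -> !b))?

30

Initial set: {(((b -> (e && c)) == (b || !d)) -> !(b == (a -> !b)))}.
(((b -> (e && c)) == (b || !d)) -> !(b == (a -> !b))): β-rule — branch into !((b -> (e && c)) == (b || !d))  //  !(b == (a -> !b)).
  branch 1 (add !((b -> (e && c)) == (b || !d))):
    !((b -> (e && c)) == (b || !d)): β-rule — branch into (b -> (e && c)), !(b || !d)  //  !(b -> (e && c)), (b || !d).
      branch 1.1 (add (b -> (e && c)), !(b || !d)):
        !(b || !d): α-rule — add !b, !!d.
        (b -> (e && c)): β-rule — branch into !b  //  (e && c).
          branch 1.1.1 (add !b):
            ○ open, literals {b=false, d=true}.
          branch 1.1.2 (add (e && c)):
            (e && c): α-rule — add e, c.
            ○ open, literals {b=false, c=true, d=true, e=true}.
      branch 1.2 (add !(b -> (e && c)), (b || !d)):
        !(b -> (e && c)): α-rule — add b, !(e && c).
        (b || !d): β-rule — branch into b  //  !d.
          branch 1.2.1 (add b):
            !(e && c): β-rule — branch into !e  //  !c.
              branch 1.2.1.1 (add !e):
                ○ open, literals {b=true, e=false}.
              branch 1.2.1.2 (add !c):
                ○ open, literals {b=true, c=false}.
          branch 1.2.2 (add !d):
            !(e && c): β-rule — branch into !e  //  !c.
              branch 1.2.2.1 (add !e):
                ○ open, literals {b=true, d=false, e=false}.
              branch 1.2.2.2 (add !c):
                ○ open, literals {b=true, c=false, d=false}.
  branch 2 (add !(b == (a -> !b))):
    !(b == (a -> !b)): β-rule — branch into b, !(a -> !b)  //  !b, (a -> !b).
      branch 2.1 (add b, !(a -> !b)):
        !(a -> !b): α-rule — add a, !!b.
        ○ open, literals {a=true, b=true}.
      branch 2.2 (add !b, (a -> !b)):
        (a -> !b): β-rule — branch into !a  //  !b.
          branch 2.2.1 (add !a):
            ○ open, literals {a=false, b=false}.
          branch 2.2.2 (add !b):
            ○ open, literals {b=false}.
0 branches closed, 9 open.
Each open branch fixes some atoms; the unmentioned ones are free. Counting distinct full assignments: branch {b=false, d=true} (a, c, e) contributes 8 new; branch {b=false, c=true, d=true, e=true} (a) contributes 0 new; branch {b=true, e=false} (a, c, d) contributes 8 new; branch {b=true, c=false} (a, d, e) contributes 4 new; branch {b=true, d=false, e=false} (a, c) contributes 0 new; branch {b=true, c=false, d=false} (a, e) contributes 0 new; branch {a=true, b=true} (c, d, e) contributes 2 new; branch {a=false, b=false} (c, d, e) contributes 4 new; branch {b=false} (a, c, d, e) contributes 4 new. Total: 30.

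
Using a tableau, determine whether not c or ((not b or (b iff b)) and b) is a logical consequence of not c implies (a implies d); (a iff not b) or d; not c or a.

No

Initial set: {(not c implies (a implies d)); ((a iff not b) or d); (not c or a); not (not c or ((not b or (b iff b)) and b))}.
not (not c or ((not b or (b iff b)) and b)): α-rule — add not not c, not ((not b or (b iff b)) and b).
(not c implies (a implies d)): β-rule — branch into not not c  //  (a implies d).
  branch 1 (add not not c):
    ((a iff not b) or d): β-rule — branch into (a iff not b)  //  d.
      branch 1.1 (add (a iff not b)):
        (not c or a): β-rule — branch into not c  //  a.
          branch 1.1.1 (add not c):
            × closes — contains both c and not c.
          branch 1.1.2 (add a):
            not ((not b or (b iff b)) and b): β-rule — branch into not (not b or (b iff b))  //  not b.
              branch 1.1.2.1 (add not (not b or (b iff b))):
                not (not b or (b iff b)): α-rule — add not not b, not (b iff b).
                (a iff not b): β-rule — branch into a, not b  //  not a, not not b.
                  branch 1.1.2.1.1 (add a, not b):
                    × closes — contains both b and not b.
                  branch 1.1.2.1.2 (add not a, not not b):
                    × closes — contains both a and not a.
              branch 1.1.2.2 (add not b):
                (a iff not b): β-rule — branch into a, not b  //  not a, not not b.
                  branch 1.1.2.2.1 (add a, not b):
                    ○ open, literals {a=T, b=F, c=T}.
                  branch 1.1.2.2.2 (add not a, not not b):
                    × closes — contains both a and not a.
      branch 1.2 (add d):
        (not c or a): β-rule — branch into not c  //  a.
          branch 1.2.1 (add not c):
            × closes — contains both c and not c.
          branch 1.2.2 (add a):
            not ((not b or (b iff b)) and b): β-rule — branch into not (not b or (b iff b))  //  not b.
              branch 1.2.2.1 (add not (not b or (b iff b))):
                not (not b or (b iff b)): α-rule — add not not b, not (b iff b).
                not (b iff b): β-rule — branch into b, not b  //  not b, b.
                  branch 1.2.2.1.1 (add b, not b):
                    × closes — contains both b and not b.
                  branch 1.2.2.1.2 (add not b, b):
                    × closes — contains both b and not b.
              branch 1.2.2.2 (add not b):
                ○ open, literals {a=T, b=F, c=T, d=T}.
  branch 2 (add (a implies d)):
    ((a iff not b) or d): β-rule — branch into (a iff not b)  //  d.
      branch 2.1 (add (a iff not b)):
        (not c or a): β-rule — branch into not c  //  a.
          branch 2.1.1 (add not c):
            × closes — contains both c and not c.
          branch 2.1.2 (add a):
            not ((not b or (b iff b)) and b): β-rule — branch into not (not b or (b iff b))  //  not b.
              branch 2.1.2.1 (add not (not b or (b iff b))):
                not (not b or (b iff b)): α-rule — add not not b, not (b iff b).
                (a implies d): β-rule — branch into not a  //  d.
                  branch 2.1.2.1.1 (add not a):
                    × closes — contains both a and not a.
                  branch 2.1.2.1.2 (add d):
                    (a iff not b): β-rule — branch into a, not b  //  not a, not not b.
                      branch 2.1.2.1.2.1 (add a, not b):
                        × closes — contains both b and not b.
                      branch 2.1.2.1.2.2 (add not a, not not b):
                        × closes — contains both a and not a.
              branch 2.1.2.2 (add not b):
                (a implies d): β-rule — branch into not a  //  d.
                  branch 2.1.2.2.1 (add not a):
                    × closes — contains both a and not a.
                  branch 2.1.2.2.2 (add d):
                    (a iff not b): β-rule — branch into a, not b  //  not a, not not b.
                      branch 2.1.2.2.2.1 (add a, not b):
                        ○ open, literals {a=T, b=F, c=T, d=T}.
                      branch 2.1.2.2.2.2 (add not a, not not b):
                        × closes — contains both a and not a.
      branch 2.2 (add d):
        (not c or a): β-rule — branch into not c  //  a.
          branch 2.2.1 (add not c):
            × closes — contains both c and not c.
          branch 2.2.2 (add a):
            not ((not b or (b iff b)) and b): β-rule — branch into not (not b or (b iff b))  //  not b.
              branch 2.2.2.1 (add not (not b or (b iff b))):
                not (not b or (b iff b)): α-rule — add not not b, not (b iff b).
                (a implies d): β-rule — branch into not a  //  d.
                  branch 2.2.2.1.1 (add not a):
                    × closes — contains both a and not a.
                  branch 2.2.2.1.2 (add d):
                    not (b iff b): β-rule — branch into b, not b  //  not b, b.
                      branch 2.2.2.1.2.1 (add b, not b):
                        × closes — contains both b and not b.
                      branch 2.2.2.1.2.2 (add not b, b):
                        × closes — contains both b and not b.
              branch 2.2.2.2 (add not b):
                (a implies d): β-rule — branch into not a  //  d.
                  branch 2.2.2.2.1 (add not a):
                    × closes — contains both a and not a.
                  branch 2.2.2.2.2 (add d):
                    ○ open, literals {a=T, b=F, c=T, d=T}.
18 branches closed, 4 open.
An open branch gives a countermodel: a=T, b=F, c=T (unmentioned atoms arbitrary); the premises hold there but the conclusion fails.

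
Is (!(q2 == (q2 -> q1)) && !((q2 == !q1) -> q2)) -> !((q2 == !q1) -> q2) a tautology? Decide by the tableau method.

Assume the negation and expand:
Initial set: {!((!(q2 == (q2 -> q1)) && !((q2 == !q1) -> q2)) -> !((q2 == !q1) -> q2))}.
!((!(q2 == (q2 -> q1)) && !((q2 == !q1) -> q2)) -> !((q2 == !q1) -> q2)): α-rule — add (!(q2 == (q2 -> q1)) && !((q2 == !q1) -> q2)), !!((q2 == !q1) -> q2).
(!(q2 == (q2 -> q1)) && !((q2 == !q1) -> q2)): α-rule — add !(q2 == (q2 -> q1)), !((q2 == !q1) -> q2).
!((q2 == !q1) -> q2): α-rule — add (q2 == !q1), !q2.
!!((q2 == !q1) -> q2): β-rule — branch into !(q2 == !q1)  //  q2.
  branch 1 (add !(q2 == !q1)):
    !(q2 == (q2 -> q1)): β-rule — branch into q2, !(q2 -> q1)  //  !q2, (q2 -> q1).
      branch 1.1 (add q2, !(q2 -> q1)):
        × closes — contains both q2 and !q2.
      branch 1.2 (add !q2, (q2 -> q1)):
        (q2 == !q1): β-rule — branch into q2, !q1  //  !q2, !!q1.
          branch 1.2.1 (add q2, !q1):
            × closes — contains both q2 and !q2.
          branch 1.2.2 (add !q2, !!q1):
            !(q2 == !q1): β-rule — branch into q2, !!q1  //  !q2, !q1.
              branch 1.2.2.1 (add q2, !!q1):
                × closes — contains both q2 and !q2.
              branch 1.2.2.2 (add !q2, !q1):
                × closes — contains both q1 and !q1.
  branch 2 (add q2):
    × closes — contains both q2 and !q2.
All 5 branches close.
Every branch closed, so the negation is unsatisfiable and the formula is valid.

Valid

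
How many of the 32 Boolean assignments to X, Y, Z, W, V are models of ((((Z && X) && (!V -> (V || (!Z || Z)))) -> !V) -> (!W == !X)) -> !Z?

22

Initial set: {T (((((Z && X) && (!V -> (V || (!Z || Z)))) -> !V) -> (!W == !X)) -> !Z)}.
T (((((Z && X) && (!V -> (V || (!Z || Z)))) -> !V) -> (!W == !X)) -> !Z): β-rule — branch into F ((((Z && X) && (!V -> (V || (!Z || Z)))) -> !V) -> (!W == !X))  //  T !Z.
  branch 1 (add F ((((Z && X) && (!V -> (V || (!Z || Z)))) -> !V) -> (!W == !X))):
    F ((((Z && X) && (!V -> (V || (!Z || Z)))) -> !V) -> (!W == !X)): α-rule — add T (((Z && X) && (!V -> (V || (!Z || Z)))) -> !V), F (!W == !X).
    T (((Z && X) && (!V -> (V || (!Z || Z)))) -> !V): β-rule — branch into F ((Z && X) && (!V -> (V || (!Z || Z))))  //  T !V.
      branch 1.1 (add F ((Z && X) && (!V -> (V || (!Z || Z))))):
        F (!W == !X): β-rule — branch into T !W, F !X  //  F !W, T !X.
          branch 1.1.1 (add T !W, F !X):
            F ((Z && X) && (!V -> (V || (!Z || Z)))): β-rule — branch into F (Z && X)  //  F (!V -> (V || (!Z || Z))).
              branch 1.1.1.1 (add F (Z && X)):
                F (Z && X): β-rule — branch into F Z  //  F X.
                  branch 1.1.1.1.1 (add F Z):
                    ○ open, literals {W=false, X=true, Z=false}.
                  branch 1.1.1.1.2 (add F X):
                    × closes — contains both X and !X.
              branch 1.1.1.2 (add F (!V -> (V || (!Z || Z)))):
                F (!V -> (V || (!Z || Z))): α-rule — add T !V, F (V || (!Z || Z)).
                F (V || (!Z || Z)): α-rule — add F V, F (!Z || Z).
                F (!Z || Z): α-rule — add F !Z, F Z.
                × closes — contains both Z and !Z.
          branch 1.1.2 (add F !W, T !X):
            F ((Z && X) && (!V -> (V || (!Z || Z)))): β-rule — branch into F (Z && X)  //  F (!V -> (V || (!Z || Z))).
              branch 1.1.2.1 (add F (Z && X)):
                F (Z && X): β-rule — branch into F Z  //  F X.
                  branch 1.1.2.1.1 (add F Z):
                    ○ open, literals {W=true, X=false, Z=false}.
                  branch 1.1.2.1.2 (add F X):
                    ○ open, literals {W=true, X=false}.
              branch 1.1.2.2 (add F (!V -> (V || (!Z || Z)))):
                F (!V -> (V || (!Z || Z))): α-rule — add T !V, F (V || (!Z || Z)).
                F (V || (!Z || Z)): α-rule — add F V, F (!Z || Z).
                F (!Z || Z): α-rule — add F !Z, F Z.
                × closes — contains both Z and !Z.
      branch 1.2 (add T !V):
        F (!W == !X): β-rule — branch into T !W, F !X  //  F !W, T !X.
          branch 1.2.1 (add T !W, F !X):
            ○ open, literals {V=false, W=false, X=true}.
          branch 1.2.2 (add F !W, T !X):
            ○ open, literals {V=false, W=true, X=false}.
  branch 2 (add T !Z):
    ○ open, literals {Z=false}.
3 branches closed, 6 open.
Each open branch fixes some atoms; the unmentioned ones are free. Counting distinct full assignments: branch {W=false, X=true, Z=false} (Y, V) contributes 4 new; branch {W=true, X=false, Z=false} (Y, V) contributes 4 new; branch {W=true, X=false} (Y, Z, V) contributes 4 new; branch {V=false, W=false, X=true} (Y, Z) contributes 2 new; branch {V=false, W=true, X=false} (Y, Z) contributes 0 new; branch {Z=false} (X, Y, W, V) contributes 8 new. Total: 22.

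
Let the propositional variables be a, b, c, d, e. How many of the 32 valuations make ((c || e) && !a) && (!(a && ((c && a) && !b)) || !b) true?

Initial set: {(((c || e) && !a) && (!(a && ((c && a) && !b)) || !b))}.
(((c || e) && !a) && (!(a && ((c && a) && !b)) || !b)): α-rule — add ((c || e) && !a), (!(a && ((c && a) && !b)) || !b).
((c || e) && !a): α-rule — add (c || e), !a.
(!(a && ((c && a) && !b)) || !b): β-rule — branch into !(a && ((c && a) && !b))  //  !b.
  branch 1 (add !(a && ((c && a) && !b))):
    (c || e): β-rule — branch into c  //  e.
      branch 1.1 (add c):
        !(a && ((c && a) && !b)): β-rule — branch into !a  //  !((c && a) && !b).
          branch 1.1.1 (add !a):
            ○ open, literals {a=false, c=true}.
          branch 1.1.2 (add !((c && a) && !b)):
            !((c && a) && !b): β-rule — branch into !(c && a)  //  !!b.
              branch 1.1.2.1 (add !(c && a)):
                !(c && a): β-rule — branch into !c  //  !a.
                  branch 1.1.2.1.1 (add !c):
                    × closes — contains both c and !c.
                  branch 1.1.2.1.2 (add !a):
                    ○ open, literals {a=false, c=true}.
              branch 1.1.2.2 (add !!b):
                ○ open, literals {a=false, b=true, c=true}.
      branch 1.2 (add e):
        !(a && ((c && a) && !b)): β-rule — branch into !a  //  !((c && a) && !b).
          branch 1.2.1 (add !a):
            ○ open, literals {a=false, e=true}.
          branch 1.2.2 (add !((c && a) && !b)):
            !((c && a) && !b): β-rule — branch into !(c && a)  //  !!b.
              branch 1.2.2.1 (add !(c && a)):
                !(c && a): β-rule — branch into !c  //  !a.
                  branch 1.2.2.1.1 (add !c):
                    ○ open, literals {a=false, c=false, e=true}.
                  branch 1.2.2.1.2 (add !a):
                    ○ open, literals {a=false, e=true}.
              branch 1.2.2.2 (add !!b):
                ○ open, literals {a=false, b=true, e=true}.
  branch 2 (add !b):
    (c || e): β-rule — branch into c  //  e.
      branch 2.1 (add c):
        ○ open, literals {a=false, b=false, c=true}.
      branch 2.2 (add e):
        ○ open, literals {a=false, b=false, e=true}.
1 branch closed, 9 open.
Each open branch fixes some atoms; the unmentioned ones are free. Counting distinct full assignments: branch {a=false, c=true} (b, d, e) contributes 8 new; branch {a=false, c=true} (b, d, e) contributes 0 new; branch {a=false, b=true, c=true} (d, e) contributes 0 new; branch {a=false, e=true} (b, c, d) contributes 4 new; branch {a=false, c=false, e=true} (b, d) contributes 0 new; branch {a=false, e=true} (b, c, d) contributes 0 new; branch {a=false, b=true, e=true} (c, d) contributes 0 new; branch {a=false, b=false, c=true} (d, e) contributes 0 new; branch {a=false, b=false, e=true} (c, d) contributes 0 new. Total: 12.

12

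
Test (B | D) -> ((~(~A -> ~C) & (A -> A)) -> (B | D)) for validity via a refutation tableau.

Assume the negation and expand:
Initial set: {~((B | D) -> ((~(~A -> ~C) & (A -> A)) -> (B | D)))}.
~((B | D) -> ((~(~A -> ~C) & (A -> A)) -> (B | D))): α-rule — add (B | D), ~((~(~A -> ~C) & (A -> A)) -> (B | D)).
~((~(~A -> ~C) & (A -> A)) -> (B | D)): α-rule — add (~(~A -> ~C) & (A -> A)), ~(B | D).
(~(~A -> ~C) & (A -> A)): α-rule — add ~(~A -> ~C), (A -> A).
~(B | D): α-rule — add ~B, ~D.
~(~A -> ~C): α-rule — add ~A, ~~C.
(B | D): β-rule — branch into B  //  D.
  branch 1 (add B):
    × closes — contains both B and ~B.
  branch 2 (add D):
    × closes — contains both D and ~D.
All 2 branches close.
Every branch closed, so the negation is unsatisfiable and the formula is valid.

Valid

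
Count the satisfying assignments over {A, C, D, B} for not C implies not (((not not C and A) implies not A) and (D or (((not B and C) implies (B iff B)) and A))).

10

Initial set: {(not C implies not (((not not C and A) implies not A) and (D or (((not B and C) implies (B iff B)) and A))))}.
(not C implies not (((not not C and A) implies not A) and (D or (((not B and C) implies (B iff B)) and A)))): β-rule — branch into not not C  //  not (((not not C and A) implies not A) and (D or (((not B and C) implies (B iff B)) and A))).
  branch 1 (add not not C):
    ○ open, literals {C=T}.
  branch 2 (add not (((not not C and A) implies not A) and (D or (((not B and C) implies (B iff B)) and A)))):
    not (((not not C and A) implies not A) and (D or (((not B and C) implies (B iff B)) and A))): β-rule — branch into not ((not not C and A) implies not A)  //  not (D or (((not B and C) implies (B iff B)) and A)).
      branch 2.1 (add not ((not not C and A) implies not A)):
        not ((not not C and A) implies not A): α-rule — add (not not C and A), not not A.
        (not not C and A): α-rule — add not not C, A.
        not not C: drop double negation, giving C.
        ○ open, literals {A=T, C=T}.
      branch 2.2 (add not (D or (((not B and C) implies (B iff B)) and A))):
        not (D or (((not B and C) implies (B iff B)) and A)): α-rule — add not D, not (((not B and C) implies (B iff B)) and A).
        not (((not B and C) implies (B iff B)) and A): β-rule — branch into not ((not B and C) implies (B iff B))  //  not A.
          branch 2.2.1 (add not ((not B and C) implies (B iff B))):
            not ((not B and C) implies (B iff B)): α-rule — add (not B and C), not (B iff B).
            (not B and C): α-rule — add not B, C.
            not (B iff B): β-rule — branch into B, not B  //  not B, B.
              branch 2.2.1.1 (add B, not B):
                × closes — contains both B and not B.
              branch 2.2.1.2 (add not B, B):
                × closes — contains both B and not B.
          branch 2.2.2 (add not A):
            ○ open, literals {A=F, D=F}.
2 branches closed, 3 open.
Each open branch fixes some atoms; the unmentioned ones are free. Counting distinct full assignments: branch {C=T} (A, D, B) contributes 8 new; branch {A=T, C=T} (D, B) contributes 0 new; branch {A=F, D=F} (C, B) contributes 2 new. Total: 10.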